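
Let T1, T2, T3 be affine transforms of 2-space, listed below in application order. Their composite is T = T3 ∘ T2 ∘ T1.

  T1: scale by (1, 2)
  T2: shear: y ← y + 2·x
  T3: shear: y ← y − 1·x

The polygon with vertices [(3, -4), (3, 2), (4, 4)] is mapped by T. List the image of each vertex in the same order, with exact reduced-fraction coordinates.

T1 scale by (1, 2): (3, -4) → (3, -8); (3, 2) → (3, 4); (4, 4) → (4, 8)
T2 shear: y ← y + 2·x: (3, -8) → (3, -2); (3, 4) → (3, 10); (4, 8) → (4, 16)
T3 shear: y ← y − 1·x: (3, -2) → (3, -5); (3, 10) → (3, 7); (4, 16) → (4, 12)

image vertices: (3, -5), (3, 7), (4, 12)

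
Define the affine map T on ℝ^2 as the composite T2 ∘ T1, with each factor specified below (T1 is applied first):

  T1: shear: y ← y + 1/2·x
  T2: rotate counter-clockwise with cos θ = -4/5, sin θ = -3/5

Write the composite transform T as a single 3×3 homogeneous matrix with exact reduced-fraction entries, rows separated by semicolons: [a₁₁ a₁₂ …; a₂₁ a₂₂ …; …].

T1 = [1 0 0; 1/2 1 0; 0 0 1]
T2·T1 = [-1/2 3/5 0; -1 -4/5 0; 0 0 1]

T = [-1/2 3/5 0; -1 -4/5 0; 0 0 1]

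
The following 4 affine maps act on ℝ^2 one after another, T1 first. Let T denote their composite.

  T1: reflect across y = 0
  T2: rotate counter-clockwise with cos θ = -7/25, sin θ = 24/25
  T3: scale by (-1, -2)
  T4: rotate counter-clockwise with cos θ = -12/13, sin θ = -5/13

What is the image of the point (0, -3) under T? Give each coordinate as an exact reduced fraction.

T1 reflect across y = 0: (0, -3) → (0, 3)
T2 rotate counter-clockwise with cos θ = -7/25, sin θ = 24/25: (0, 3) → (-72/25, -21/25)
T3 scale by (-1, -2): (-72/25, -21/25) → (72/25, 42/25)
T4 rotate counter-clockwise with cos θ = -12/13, sin θ = -5/13: (72/25, 42/25) → (-654/325, -864/325)

T(p) = (-654/325, -864/325)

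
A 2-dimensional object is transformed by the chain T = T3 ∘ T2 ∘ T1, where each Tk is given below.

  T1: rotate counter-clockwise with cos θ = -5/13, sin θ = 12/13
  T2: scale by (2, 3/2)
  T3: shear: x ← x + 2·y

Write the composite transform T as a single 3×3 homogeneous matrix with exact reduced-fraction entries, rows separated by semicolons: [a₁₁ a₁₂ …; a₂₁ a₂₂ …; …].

T = [2 -3 0; 18/13 -15/26 0; 0 0 1]

T1 = [-5/13 -12/13 0; 12/13 -5/13 0; 0 0 1]
T2·T1 = [-10/13 -24/13 0; 18/13 -15/26 0; 0 0 1]
T3·…·T1 = [2 -3 0; 18/13 -15/26 0; 0 0 1]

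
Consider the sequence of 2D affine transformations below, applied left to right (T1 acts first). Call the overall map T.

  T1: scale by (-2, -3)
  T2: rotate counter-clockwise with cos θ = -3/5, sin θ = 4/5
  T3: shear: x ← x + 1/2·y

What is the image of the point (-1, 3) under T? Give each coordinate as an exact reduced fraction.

T(p) = (19/2, 7)

T1 scale by (-2, -3): (-1, 3) → (2, -9)
T2 rotate counter-clockwise with cos θ = -3/5, sin θ = 4/5: (2, -9) → (6, 7)
T3 shear: x ← x + 1/2·y: (6, 7) → (19/2, 7)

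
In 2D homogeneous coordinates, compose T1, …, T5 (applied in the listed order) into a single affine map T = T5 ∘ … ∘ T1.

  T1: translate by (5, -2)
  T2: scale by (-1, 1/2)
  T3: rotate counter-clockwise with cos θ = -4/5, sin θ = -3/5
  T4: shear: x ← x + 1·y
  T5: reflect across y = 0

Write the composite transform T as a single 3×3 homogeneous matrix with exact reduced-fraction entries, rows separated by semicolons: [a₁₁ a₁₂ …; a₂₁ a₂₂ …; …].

T1 = [1 0 5; 0 1 -2; 0 0 1]
T2·T1 = [-1 0 -5; 0 1/2 -1; 0 0 1]
T3·…·T1 = [4/5 3/10 17/5; 3/5 -2/5 19/5; 0 0 1]
T4·…·T1 = [7/5 -1/10 36/5; 3/5 -2/5 19/5; 0 0 1]
T5·…·T1 = [7/5 -1/10 36/5; -3/5 2/5 -19/5; 0 0 1]

T = [7/5 -1/10 36/5; -3/5 2/5 -19/5; 0 0 1]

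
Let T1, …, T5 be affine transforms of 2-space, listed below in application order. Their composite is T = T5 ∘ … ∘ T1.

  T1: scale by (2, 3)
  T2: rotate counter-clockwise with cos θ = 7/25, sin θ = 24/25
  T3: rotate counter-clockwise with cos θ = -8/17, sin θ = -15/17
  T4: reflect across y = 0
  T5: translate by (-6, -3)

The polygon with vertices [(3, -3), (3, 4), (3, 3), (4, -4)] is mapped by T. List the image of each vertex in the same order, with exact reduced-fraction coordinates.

T1 scale by (2, 3): (3, -3) → (6, -9); (3, 4) → (6, 12); (3, 3) → (6, 9); (4, -4) → (8, -12)
T2 rotate counter-clockwise with cos θ = 7/25, sin θ = 24/25: (6, -9) → (258/25, 81/25); (6, 12) → (-246/25, 228/25); (6, 9) → (-174/25, 207/25); (8, -12) → (344/25, 108/25)
T3 rotate counter-clockwise with cos θ = -8/17, sin θ = -15/17: (258/25, 81/25) → (-849/425, -4518/425); (-246/25, 228/25) → (5388/425, 1866/425); (-174/25, 207/25) → (4497/425, 954/425); (344/25, 108/25) → (-1132/425, -6024/425)
T4 reflect across y = 0: (-849/425, -4518/425) → (-849/425, 4518/425); (5388/425, 1866/425) → (5388/425, -1866/425); (4497/425, 954/425) → (4497/425, -954/425); (-1132/425, -6024/425) → (-1132/425, 6024/425)
T5 translate by (-6, -3): (-849/425, 4518/425) → (-3399/425, 3243/425); (5388/425, -1866/425) → (2838/425, -3141/425); (4497/425, -954/425) → (1947/425, -2229/425); (-1132/425, 6024/425) → (-3682/425, 4749/425)

image vertices: (-3399/425, 3243/425), (2838/425, -3141/425), (1947/425, -2229/425), (-3682/425, 4749/425)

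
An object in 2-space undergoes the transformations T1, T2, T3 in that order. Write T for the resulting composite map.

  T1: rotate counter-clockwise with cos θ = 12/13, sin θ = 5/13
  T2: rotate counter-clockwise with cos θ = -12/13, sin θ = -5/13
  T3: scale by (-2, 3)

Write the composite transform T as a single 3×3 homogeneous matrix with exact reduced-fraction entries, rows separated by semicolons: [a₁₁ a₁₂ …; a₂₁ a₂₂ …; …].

T1 = [12/13 -5/13 0; 5/13 12/13 0; 0 0 1]
T2·T1 = [-119/169 120/169 0; -120/169 -119/169 0; 0 0 1]
T3·…·T1 = [238/169 -240/169 0; -360/169 -357/169 0; 0 0 1]

T = [238/169 -240/169 0; -360/169 -357/169 0; 0 0 1]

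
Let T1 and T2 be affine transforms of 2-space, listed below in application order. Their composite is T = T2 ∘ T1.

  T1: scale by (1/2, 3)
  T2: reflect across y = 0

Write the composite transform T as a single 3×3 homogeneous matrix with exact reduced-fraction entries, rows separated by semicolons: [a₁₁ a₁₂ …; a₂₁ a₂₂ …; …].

T1 = [1/2 0 0; 0 3 0; 0 0 1]
T2·T1 = [1/2 0 0; 0 -3 0; 0 0 1]

T = [1/2 0 0; 0 -3 0; 0 0 1]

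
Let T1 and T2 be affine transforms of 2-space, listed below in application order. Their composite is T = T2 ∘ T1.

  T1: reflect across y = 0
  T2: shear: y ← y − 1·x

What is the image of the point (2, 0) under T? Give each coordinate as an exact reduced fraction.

T(p) = (2, -2)

T1 reflect across y = 0: (2, 0) → (2, 0)
T2 shear: y ← y − 1·x: (2, 0) → (2, -2)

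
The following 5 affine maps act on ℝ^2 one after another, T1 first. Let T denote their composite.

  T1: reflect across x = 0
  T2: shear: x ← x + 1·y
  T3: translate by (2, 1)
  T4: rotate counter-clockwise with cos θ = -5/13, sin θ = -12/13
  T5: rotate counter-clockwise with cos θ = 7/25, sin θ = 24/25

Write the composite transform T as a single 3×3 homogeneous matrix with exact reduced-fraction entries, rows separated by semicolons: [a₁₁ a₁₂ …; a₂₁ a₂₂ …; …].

T1 = [-1 0 0; 0 1 0; 0 0 1]
T2·T1 = [-1 1 0; 0 1 0; 0 0 1]
T3·…·T1 = [-1 1 2; 0 1 1; 0 0 1]
T4·…·T1 = [5/13 7/13 2/13; 12/13 -17/13 -29/13; 0 0 1]
T5·…·T1 = [-253/325 457/325 142/65; 204/325 49/325 -31/65; 0 0 1]

T = [-253/325 457/325 142/65; 204/325 49/325 -31/65; 0 0 1]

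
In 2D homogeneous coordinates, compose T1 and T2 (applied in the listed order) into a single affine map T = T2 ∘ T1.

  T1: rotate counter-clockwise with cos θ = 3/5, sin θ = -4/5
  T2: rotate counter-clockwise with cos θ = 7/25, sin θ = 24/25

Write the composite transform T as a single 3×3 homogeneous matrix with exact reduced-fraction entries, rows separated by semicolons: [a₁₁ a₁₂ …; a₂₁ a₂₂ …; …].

T = [117/125 -44/125 0; 44/125 117/125 0; 0 0 1]

T1 = [3/5 4/5 0; -4/5 3/5 0; 0 0 1]
T2·T1 = [117/125 -44/125 0; 44/125 117/125 0; 0 0 1]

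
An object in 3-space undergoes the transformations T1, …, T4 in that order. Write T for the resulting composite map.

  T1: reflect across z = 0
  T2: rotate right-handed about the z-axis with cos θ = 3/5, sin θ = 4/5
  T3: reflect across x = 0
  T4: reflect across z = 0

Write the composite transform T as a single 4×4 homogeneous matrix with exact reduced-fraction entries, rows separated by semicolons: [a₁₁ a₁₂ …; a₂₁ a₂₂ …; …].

T = [-3/5 4/5 0 0; 4/5 3/5 0 0; 0 0 1 0; 0 0 0 1]

T1 = [1 0 0 0; 0 1 0 0; 0 0 -1 0; 0 0 0 1]
T2·T1 = [3/5 -4/5 0 0; 4/5 3/5 0 0; 0 0 -1 0; 0 0 0 1]
T3·…·T1 = [-3/5 4/5 0 0; 4/5 3/5 0 0; 0 0 -1 0; 0 0 0 1]
T4·…·T1 = [-3/5 4/5 0 0; 4/5 3/5 0 0; 0 0 1 0; 0 0 0 1]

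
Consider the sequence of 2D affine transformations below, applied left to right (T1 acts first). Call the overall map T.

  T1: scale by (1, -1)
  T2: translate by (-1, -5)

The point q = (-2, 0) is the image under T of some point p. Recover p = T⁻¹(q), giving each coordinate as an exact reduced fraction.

T1 = [1 0 0; 0 -1 0; 0 0 1]
T2·T1 = [1 0 -1; 0 -1 -5; 0 0 1]
det M = -1; M⁻¹ = [1 0 1; 0 -1 -5; 0 0 1]
M⁻¹ · (-2, 0)ᵀ = (-1, -5)ᵀ

p = (-1, -5)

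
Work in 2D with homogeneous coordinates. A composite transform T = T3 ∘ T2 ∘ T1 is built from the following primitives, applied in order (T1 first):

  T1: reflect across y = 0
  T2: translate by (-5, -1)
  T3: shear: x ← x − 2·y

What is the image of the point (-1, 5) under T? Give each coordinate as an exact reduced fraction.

T1 reflect across y = 0: (-1, 5) → (-1, -5)
T2 translate by (-5, -1): (-1, -5) → (-6, -6)
T3 shear: x ← x − 2·y: (-6, -6) → (6, -6)

T(p) = (6, -6)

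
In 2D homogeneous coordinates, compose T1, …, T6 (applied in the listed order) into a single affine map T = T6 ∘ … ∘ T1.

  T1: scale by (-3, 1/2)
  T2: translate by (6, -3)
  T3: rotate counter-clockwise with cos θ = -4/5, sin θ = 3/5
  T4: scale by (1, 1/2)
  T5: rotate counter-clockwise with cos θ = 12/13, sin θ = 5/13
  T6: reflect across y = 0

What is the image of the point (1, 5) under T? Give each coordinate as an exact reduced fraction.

T1 scale by (-3, 1/2): (1, 5) → (-3, 5/2)
T2 translate by (6, -3): (-3, 5/2) → (3, -1/2)
T3 rotate counter-clockwise with cos θ = -4/5, sin θ = 3/5: (3, -1/2) → (-21/10, 11/5)
T4 scale by (1, 1/2): (-21/10, 11/5) → (-21/10, 11/10)
T5 rotate counter-clockwise with cos θ = 12/13, sin θ = 5/13: (-21/10, 11/10) → (-307/130, 27/130)
T6 reflect across y = 0: (-307/130, 27/130) → (-307/130, -27/130)

T(p) = (-307/130, -27/130)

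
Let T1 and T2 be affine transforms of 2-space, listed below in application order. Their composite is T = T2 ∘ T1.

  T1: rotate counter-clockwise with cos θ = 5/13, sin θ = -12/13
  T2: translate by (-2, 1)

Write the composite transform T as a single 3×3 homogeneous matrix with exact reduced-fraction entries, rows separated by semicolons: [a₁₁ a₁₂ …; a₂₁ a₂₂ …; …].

T1 = [5/13 12/13 0; -12/13 5/13 0; 0 0 1]
T2·T1 = [5/13 12/13 -2; -12/13 5/13 1; 0 0 1]

T = [5/13 12/13 -2; -12/13 5/13 1; 0 0 1]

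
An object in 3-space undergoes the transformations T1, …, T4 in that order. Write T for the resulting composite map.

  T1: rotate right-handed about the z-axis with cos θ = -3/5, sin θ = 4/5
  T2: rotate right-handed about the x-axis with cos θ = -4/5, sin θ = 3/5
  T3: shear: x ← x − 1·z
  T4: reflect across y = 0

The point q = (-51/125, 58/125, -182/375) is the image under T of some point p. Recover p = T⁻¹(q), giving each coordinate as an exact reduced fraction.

p = (3/5, 2/3, 2/3)

T1 = [-3/5 -4/5 0 0; 4/5 -3/5 0 0; 0 0 1 0; 0 0 0 1]
T2·T1 = [-3/5 -4/5 0 0; -16/25 12/25 -3/5 0; 12/25 -9/25 -4/5 0; 0 0 0 1]
T3·…·T1 = [-27/25 -11/25 4/5 0; -16/25 12/25 -3/5 0; 12/25 -9/25 -4/5 0; 0 0 0 1]
T4·…·T1 = [-27/25 -11/25 4/5 0; 16/25 -12/25 3/5 0; 12/25 -9/25 -4/5 0; 0 0 0 1]
det M = -1; M⁻¹ = [-3/5 16/25 -3/25 0; -4/5 -12/25 -29/25 0; 0 3/5 -4/5 0; 0 0 0 1]
M⁻¹ · (-51/125, 58/125, -182/375)ᵀ = (3/5, 2/3, 2/3)ᵀ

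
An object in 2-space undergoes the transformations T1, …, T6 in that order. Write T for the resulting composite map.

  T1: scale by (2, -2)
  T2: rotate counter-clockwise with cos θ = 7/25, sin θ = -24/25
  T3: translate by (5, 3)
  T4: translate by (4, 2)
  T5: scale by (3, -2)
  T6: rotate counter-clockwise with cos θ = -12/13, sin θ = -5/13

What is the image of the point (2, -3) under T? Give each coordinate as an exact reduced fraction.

T1 scale by (2, -2): (2, -3) → (4, 6)
T2 rotate counter-clockwise with cos θ = 7/25, sin θ = -24/25: (4, 6) → (172/25, -54/25)
T3 translate by (5, 3): (172/25, -54/25) → (297/25, 21/25)
T4 translate by (4, 2): (297/25, 21/25) → (397/25, 71/25)
T5 scale by (3, -2): (397/25, 71/25) → (1191/25, -142/25)
T6 rotate counter-clockwise with cos θ = -12/13, sin θ = -5/13: (1191/25, -142/25) → (-1154/25, -327/25)

T(p) = (-1154/25, -327/25)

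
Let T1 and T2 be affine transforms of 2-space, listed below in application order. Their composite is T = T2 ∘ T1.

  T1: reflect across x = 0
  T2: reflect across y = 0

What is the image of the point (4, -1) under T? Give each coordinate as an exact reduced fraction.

T(p) = (-4, 1)

T1 reflect across x = 0: (4, -1) → (-4, -1)
T2 reflect across y = 0: (-4, -1) → (-4, 1)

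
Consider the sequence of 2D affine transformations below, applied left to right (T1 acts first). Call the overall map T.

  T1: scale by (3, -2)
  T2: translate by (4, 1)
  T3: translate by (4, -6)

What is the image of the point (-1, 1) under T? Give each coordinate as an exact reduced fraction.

T(p) = (5, -7)

T1 scale by (3, -2): (-1, 1) → (-3, -2)
T2 translate by (4, 1): (-3, -2) → (1, -1)
T3 translate by (4, -6): (1, -1) → (5, -7)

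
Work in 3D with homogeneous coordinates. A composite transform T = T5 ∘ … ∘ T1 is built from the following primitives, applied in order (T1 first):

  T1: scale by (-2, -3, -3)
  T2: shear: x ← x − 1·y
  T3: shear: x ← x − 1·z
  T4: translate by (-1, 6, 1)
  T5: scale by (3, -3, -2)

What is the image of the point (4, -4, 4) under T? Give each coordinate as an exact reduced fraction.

T1 scale by (-2, -3, -3): (4, -4, 4) → (-8, 12, -12)
T2 shear: x ← x − 1·y: (-8, 12, -12) → (-20, 12, -12)
T3 shear: x ← x − 1·z: (-20, 12, -12) → (-8, 12, -12)
T4 translate by (-1, 6, 1): (-8, 12, -12) → (-9, 18, -11)
T5 scale by (3, -3, -2): (-9, 18, -11) → (-27, -54, 22)

T(p) = (-27, -54, 22)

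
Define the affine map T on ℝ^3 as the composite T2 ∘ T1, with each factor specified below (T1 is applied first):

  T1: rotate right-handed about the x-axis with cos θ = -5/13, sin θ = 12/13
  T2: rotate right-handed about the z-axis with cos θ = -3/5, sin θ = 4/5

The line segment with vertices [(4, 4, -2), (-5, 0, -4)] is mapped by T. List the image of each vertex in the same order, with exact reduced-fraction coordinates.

image vertices: (-172/65, 196/65, 58/13), (3/65, -404/65, 20/13)

T1 rotate right-handed about the x-axis with cos θ = -5/13, sin θ = 12/13: (4, 4, -2) → (4, 4/13, 58/13); (-5, 0, -4) → (-5, 48/13, 20/13)
T2 rotate right-handed about the z-axis with cos θ = -3/5, sin θ = 4/5: (4, 4/13, 58/13) → (-172/65, 196/65, 58/13); (-5, 48/13, 20/13) → (3/65, -404/65, 20/13)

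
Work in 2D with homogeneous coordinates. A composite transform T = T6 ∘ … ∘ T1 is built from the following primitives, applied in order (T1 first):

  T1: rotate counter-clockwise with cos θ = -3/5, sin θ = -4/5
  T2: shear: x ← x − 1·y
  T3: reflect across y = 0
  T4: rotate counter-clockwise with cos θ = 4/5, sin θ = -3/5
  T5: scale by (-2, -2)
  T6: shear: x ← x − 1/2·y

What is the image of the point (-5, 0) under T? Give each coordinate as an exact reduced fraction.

T1 rotate counter-clockwise with cos θ = -3/5, sin θ = -4/5: (-5, 0) → (3, 4)
T2 shear: x ← x − 1·y: (3, 4) → (-1, 4)
T3 reflect across y = 0: (-1, 4) → (-1, -4)
T4 rotate counter-clockwise with cos θ = 4/5, sin θ = -3/5: (-1, -4) → (-16/5, -13/5)
T5 scale by (-2, -2): (-16/5, -13/5) → (32/5, 26/5)
T6 shear: x ← x − 1/2·y: (32/5, 26/5) → (19/5, 26/5)

T(p) = (19/5, 26/5)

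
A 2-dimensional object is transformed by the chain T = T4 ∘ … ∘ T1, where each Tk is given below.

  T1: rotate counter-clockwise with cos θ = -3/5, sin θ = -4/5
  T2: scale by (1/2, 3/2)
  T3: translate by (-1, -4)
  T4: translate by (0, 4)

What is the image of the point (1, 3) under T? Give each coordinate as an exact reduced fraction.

T1 rotate counter-clockwise with cos θ = -3/5, sin θ = -4/5: (1, 3) → (9/5, -13/5)
T2 scale by (1/2, 3/2): (9/5, -13/5) → (9/10, -39/10)
T3 translate by (-1, -4): (9/10, -39/10) → (-1/10, -79/10)
T4 translate by (0, 4): (-1/10, -79/10) → (-1/10, -39/10)

T(p) = (-1/10, -39/10)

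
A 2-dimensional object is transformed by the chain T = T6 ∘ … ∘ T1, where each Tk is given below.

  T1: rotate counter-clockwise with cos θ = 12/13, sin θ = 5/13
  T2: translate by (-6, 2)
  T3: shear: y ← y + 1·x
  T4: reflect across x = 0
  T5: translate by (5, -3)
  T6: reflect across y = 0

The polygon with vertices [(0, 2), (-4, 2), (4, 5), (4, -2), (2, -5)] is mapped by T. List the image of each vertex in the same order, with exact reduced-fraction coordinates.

image vertices: (153/13, 77/13), (201/13, 145/13), (120/13, -12/13), (85/13, 37/13), (94/13, 92/13)

T1 rotate counter-clockwise with cos θ = 12/13, sin θ = 5/13: (0, 2) → (-10/13, 24/13); (-4, 2) → (-58/13, 4/13); (4, 5) → (23/13, 80/13); (4, -2) → (58/13, -4/13); (2, -5) → (49/13, -50/13)
T2 translate by (-6, 2): (-10/13, 24/13) → (-88/13, 50/13); (-58/13, 4/13) → (-136/13, 30/13); (23/13, 80/13) → (-55/13, 106/13); (58/13, -4/13) → (-20/13, 22/13); (49/13, -50/13) → (-29/13, -24/13)
T3 shear: y ← y + 1·x: (-88/13, 50/13) → (-88/13, -38/13); (-136/13, 30/13) → (-136/13, -106/13); (-55/13, 106/13) → (-55/13, 51/13); (-20/13, 22/13) → (-20/13, 2/13); (-29/13, -24/13) → (-29/13, -53/13)
T4 reflect across x = 0: (-88/13, -38/13) → (88/13, -38/13); (-136/13, -106/13) → (136/13, -106/13); (-55/13, 51/13) → (55/13, 51/13); (-20/13, 2/13) → (20/13, 2/13); (-29/13, -53/13) → (29/13, -53/13)
T5 translate by (5, -3): (88/13, -38/13) → (153/13, -77/13); (136/13, -106/13) → (201/13, -145/13); (55/13, 51/13) → (120/13, 12/13); (20/13, 2/13) → (85/13, -37/13); (29/13, -53/13) → (94/13, -92/13)
T6 reflect across y = 0: (153/13, -77/13) → (153/13, 77/13); (201/13, -145/13) → (201/13, 145/13); (120/13, 12/13) → (120/13, -12/13); (85/13, -37/13) → (85/13, 37/13); (94/13, -92/13) → (94/13, 92/13)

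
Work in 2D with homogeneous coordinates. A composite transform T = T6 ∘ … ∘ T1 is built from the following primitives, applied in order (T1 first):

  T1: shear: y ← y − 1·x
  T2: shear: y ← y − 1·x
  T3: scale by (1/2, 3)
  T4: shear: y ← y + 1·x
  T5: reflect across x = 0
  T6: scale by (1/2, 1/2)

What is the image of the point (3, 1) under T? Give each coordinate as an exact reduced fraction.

T1 shear: y ← y − 1·x: (3, 1) → (3, -2)
T2 shear: y ← y − 1·x: (3, -2) → (3, -5)
T3 scale by (1/2, 3): (3, -5) → (3/2, -15)
T4 shear: y ← y + 1·x: (3/2, -15) → (3/2, -27/2)
T5 reflect across x = 0: (3/2, -27/2) → (-3/2, -27/2)
T6 scale by (1/2, 1/2): (-3/2, -27/2) → (-3/4, -27/4)

T(p) = (-3/4, -27/4)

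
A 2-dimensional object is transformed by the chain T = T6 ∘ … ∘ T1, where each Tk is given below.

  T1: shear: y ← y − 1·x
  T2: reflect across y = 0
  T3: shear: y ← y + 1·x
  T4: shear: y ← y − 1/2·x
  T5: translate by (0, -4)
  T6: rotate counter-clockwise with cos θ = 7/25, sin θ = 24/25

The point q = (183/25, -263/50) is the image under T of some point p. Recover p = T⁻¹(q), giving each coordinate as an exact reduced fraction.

p = (-3, 0)

T1 = [1 0 0; -1 1 0; 0 0 1]
T2·T1 = [1 0 0; 1 -1 0; 0 0 1]
T3·…·T1 = [1 0 0; 2 -1 0; 0 0 1]
T4·…·T1 = [1 0 0; 3/2 -1 0; 0 0 1]
T5·…·T1 = [1 0 0; 3/2 -1 -4; 0 0 1]
T6·…·T1 = [-29/25 24/25 96/25; 69/50 -7/25 -28/25; 0 0 1]
det M = -1; M⁻¹ = [7/25 24/25 0; 69/50 29/25 -4; 0 0 1]
M⁻¹ · (183/25, -263/50)ᵀ = (-3, 0)ᵀ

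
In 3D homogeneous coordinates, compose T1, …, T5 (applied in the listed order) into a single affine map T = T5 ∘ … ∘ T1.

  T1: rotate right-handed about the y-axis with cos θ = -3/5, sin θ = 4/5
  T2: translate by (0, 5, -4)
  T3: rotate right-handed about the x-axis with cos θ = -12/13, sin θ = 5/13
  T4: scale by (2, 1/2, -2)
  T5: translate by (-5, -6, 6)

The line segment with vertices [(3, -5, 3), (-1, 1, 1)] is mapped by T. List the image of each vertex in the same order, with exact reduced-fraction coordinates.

T1 rotate right-handed about the y-axis with cos θ = -3/5, sin θ = 4/5: (3, -5, 3) → (3/5, -5, -21/5); (-1, 1, 1) → (7/5, 1, 1/5)
T2 translate by (0, 5, -4): (3/5, -5, -21/5) → (3/5, 0, -41/5); (7/5, 1, 1/5) → (7/5, 6, -19/5)
T3 rotate right-handed about the x-axis with cos θ = -12/13, sin θ = 5/13: (3/5, 0, -41/5) → (3/5, 41/13, 492/65); (7/5, 6, -19/5) → (7/5, -53/13, 378/65)
T4 scale by (2, 1/2, -2): (3/5, 41/13, 492/65) → (6/5, 41/26, -984/65); (7/5, -53/13, 378/65) → (14/5, -53/26, -756/65)
T5 translate by (-5, -6, 6): (6/5, 41/26, -984/65) → (-19/5, -115/26, -594/65); (14/5, -53/26, -756/65) → (-11/5, -209/26, -366/65)

image vertices: (-19/5, -115/26, -594/65), (-11/5, -209/26, -366/65)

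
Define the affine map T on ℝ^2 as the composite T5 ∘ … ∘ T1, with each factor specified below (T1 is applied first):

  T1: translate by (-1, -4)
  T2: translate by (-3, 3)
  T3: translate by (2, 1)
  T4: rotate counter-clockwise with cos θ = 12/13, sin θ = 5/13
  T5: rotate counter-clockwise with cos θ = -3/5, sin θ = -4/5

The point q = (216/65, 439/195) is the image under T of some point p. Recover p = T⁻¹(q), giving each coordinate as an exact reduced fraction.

T1 = [1 0 -1; 0 1 -4; 0 0 1]
T2·T1 = [1 0 -4; 0 1 -1; 0 0 1]
T3·…·T1 = [1 0 -2; 0 1 0; 0 0 1]
T4·…·T1 = [12/13 -5/13 -24/13; 5/13 12/13 -10/13; 0 0 1]
T5·…·T1 = [-16/65 63/65 32/65; -63/65 -16/65 126/65; 0 0 1]
det M = 1; M⁻¹ = [-16/65 -63/65 2; 63/65 -16/65 0; 0 0 1]
M⁻¹ · (216/65, 439/195)ᵀ = (-1, 8/3)ᵀ

p = (-1, 8/3)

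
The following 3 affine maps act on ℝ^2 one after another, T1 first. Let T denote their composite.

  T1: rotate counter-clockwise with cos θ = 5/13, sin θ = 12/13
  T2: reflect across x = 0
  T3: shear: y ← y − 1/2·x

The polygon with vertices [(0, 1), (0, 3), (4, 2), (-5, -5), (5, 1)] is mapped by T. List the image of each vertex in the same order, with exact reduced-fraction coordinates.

image vertices: (12/13, -1/13), (36/13, -3/13), (4/13, 56/13), (-35/13, -135/26), (-1, 11/2)

T1 rotate counter-clockwise with cos θ = 5/13, sin θ = 12/13: (0, 1) → (-12/13, 5/13); (0, 3) → (-36/13, 15/13); (4, 2) → (-4/13, 58/13); (-5, -5) → (35/13, -85/13); (5, 1) → (1, 5)
T2 reflect across x = 0: (-12/13, 5/13) → (12/13, 5/13); (-36/13, 15/13) → (36/13, 15/13); (-4/13, 58/13) → (4/13, 58/13); (35/13, -85/13) → (-35/13, -85/13); (1, 5) → (-1, 5)
T3 shear: y ← y − 1/2·x: (12/13, 5/13) → (12/13, -1/13); (36/13, 15/13) → (36/13, -3/13); (4/13, 58/13) → (4/13, 56/13); (-35/13, -85/13) → (-35/13, -135/26); (-1, 5) → (-1, 11/2)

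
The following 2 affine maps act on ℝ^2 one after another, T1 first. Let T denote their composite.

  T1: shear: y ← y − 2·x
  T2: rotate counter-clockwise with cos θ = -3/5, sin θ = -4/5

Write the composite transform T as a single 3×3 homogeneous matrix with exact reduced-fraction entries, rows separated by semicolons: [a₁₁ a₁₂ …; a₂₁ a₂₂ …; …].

T1 = [1 0 0; -2 1 0; 0 0 1]
T2·T1 = [-11/5 4/5 0; 2/5 -3/5 0; 0 0 1]

T = [-11/5 4/5 0; 2/5 -3/5 0; 0 0 1]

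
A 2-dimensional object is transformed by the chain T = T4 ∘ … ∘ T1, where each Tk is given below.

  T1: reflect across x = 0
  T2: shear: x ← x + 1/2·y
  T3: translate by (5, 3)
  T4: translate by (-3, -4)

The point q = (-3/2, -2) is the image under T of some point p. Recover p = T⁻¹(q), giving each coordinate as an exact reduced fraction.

p = (3, -1)

T1 = [-1 0 0; 0 1 0; 0 0 1]
T2·T1 = [-1 1/2 0; 0 1 0; 0 0 1]
T3·…·T1 = [-1 1/2 5; 0 1 3; 0 0 1]
T4·…·T1 = [-1 1/2 2; 0 1 -1; 0 0 1]
det M = -1; M⁻¹ = [-1 1/2 5/2; 0 1 1; 0 0 1]
M⁻¹ · (-3/2, -2)ᵀ = (3, -1)ᵀ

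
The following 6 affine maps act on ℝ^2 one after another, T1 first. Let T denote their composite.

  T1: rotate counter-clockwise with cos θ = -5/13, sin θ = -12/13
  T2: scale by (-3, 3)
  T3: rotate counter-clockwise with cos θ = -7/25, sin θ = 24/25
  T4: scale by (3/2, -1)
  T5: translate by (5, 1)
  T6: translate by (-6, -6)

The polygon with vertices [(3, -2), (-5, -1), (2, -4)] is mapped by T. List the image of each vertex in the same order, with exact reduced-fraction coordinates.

image vertices: (193/50, -383/25), (-1067/50, 52/25), (-344/65, -1177/65)

T1 rotate counter-clockwise with cos θ = -5/13, sin θ = -12/13: (3, -2) → (-3, -2); (-5, -1) → (1, 5); (2, -4) → (-58/13, -4/13)
T2 scale by (-3, 3): (-3, -2) → (9, -6); (1, 5) → (-3, 15); (-58/13, -4/13) → (174/13, -12/13)
T3 rotate counter-clockwise with cos θ = -7/25, sin θ = 24/25: (9, -6) → (81/25, 258/25); (-3, 15) → (-339/25, -177/25); (174/13, -12/13) → (-186/65, 852/65)
T4 scale by (3/2, -1): (81/25, 258/25) → (243/50, -258/25); (-339/25, -177/25) → (-1017/50, 177/25); (-186/65, 852/65) → (-279/65, -852/65)
T5 translate by (5, 1): (243/50, -258/25) → (493/50, -233/25); (-1017/50, 177/25) → (-767/50, 202/25); (-279/65, -852/65) → (46/65, -787/65)
T6 translate by (-6, -6): (493/50, -233/25) → (193/50, -383/25); (-767/50, 202/25) → (-1067/50, 52/25); (46/65, -787/65) → (-344/65, -1177/65)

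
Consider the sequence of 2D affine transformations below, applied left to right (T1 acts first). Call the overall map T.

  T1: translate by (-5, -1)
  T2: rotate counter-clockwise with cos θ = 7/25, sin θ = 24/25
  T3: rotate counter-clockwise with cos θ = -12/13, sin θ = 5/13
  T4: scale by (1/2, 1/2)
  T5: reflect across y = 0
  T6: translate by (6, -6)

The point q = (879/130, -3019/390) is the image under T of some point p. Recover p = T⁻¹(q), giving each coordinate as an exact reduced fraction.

p = (4/3, 0)

T1 = [1 0 -5; 0 1 -1; 0 0 1]
T2·T1 = [7/25 -24/25 -11/25; 24/25 7/25 -127/25; 0 0 1]
T3·…·T1 = [-204/325 253/325 59/25; -253/325 -204/325 113/25; 0 0 1]
T4·…·T1 = [-102/325 253/650 59/50; -253/650 -102/325 113/50; 0 0 1]
T5·…·T1 = [-102/325 253/650 59/50; 253/650 102/325 -113/50; 0 0 1]
T6·…·T1 = [-102/325 253/650 359/50; 253/650 102/325 -413/50; 0 0 1]
det M = -1/4; M⁻¹ = [-408/325 506/325 7109/325; 506/325 408/325 -263/325; 0 0 1]
M⁻¹ · (879/130, -3019/390)ᵀ = (4/3, 0)ᵀ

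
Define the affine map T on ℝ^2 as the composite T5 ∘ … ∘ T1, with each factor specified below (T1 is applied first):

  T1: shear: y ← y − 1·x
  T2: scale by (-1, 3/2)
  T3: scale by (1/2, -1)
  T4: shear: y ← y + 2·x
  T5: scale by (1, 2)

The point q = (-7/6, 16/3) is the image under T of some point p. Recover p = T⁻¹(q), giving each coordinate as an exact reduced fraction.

p = (7/3, -1)

T1 = [1 0 0; -1 1 0; 0 0 1]
T2·T1 = [-1 0 0; -3/2 3/2 0; 0 0 1]
T3·…·T1 = [-1/2 0 0; 3/2 -3/2 0; 0 0 1]
T4·…·T1 = [-1/2 0 0; 1/2 -3/2 0; 0 0 1]
T5·…·T1 = [-1/2 0 0; 1 -3 0; 0 0 1]
det M = 3/2; M⁻¹ = [-2 0 0; -2/3 -1/3 0; 0 0 1]
M⁻¹ · (-7/6, 16/3)ᵀ = (7/3, -1)ᵀ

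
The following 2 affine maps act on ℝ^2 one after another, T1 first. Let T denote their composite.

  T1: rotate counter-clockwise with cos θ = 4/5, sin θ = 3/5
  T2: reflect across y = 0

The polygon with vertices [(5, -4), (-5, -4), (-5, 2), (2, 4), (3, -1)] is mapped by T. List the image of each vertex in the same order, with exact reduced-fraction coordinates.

image vertices: (32/5, 1/5), (-8/5, 31/5), (-26/5, 7/5), (-4/5, -22/5), (3, -1)

T1 rotate counter-clockwise with cos θ = 4/5, sin θ = 3/5: (5, -4) → (32/5, -1/5); (-5, -4) → (-8/5, -31/5); (-5, 2) → (-26/5, -7/5); (2, 4) → (-4/5, 22/5); (3, -1) → (3, 1)
T2 reflect across y = 0: (32/5, -1/5) → (32/5, 1/5); (-8/5, -31/5) → (-8/5, 31/5); (-26/5, -7/5) → (-26/5, 7/5); (-4/5, 22/5) → (-4/5, -22/5); (3, 1) → (3, -1)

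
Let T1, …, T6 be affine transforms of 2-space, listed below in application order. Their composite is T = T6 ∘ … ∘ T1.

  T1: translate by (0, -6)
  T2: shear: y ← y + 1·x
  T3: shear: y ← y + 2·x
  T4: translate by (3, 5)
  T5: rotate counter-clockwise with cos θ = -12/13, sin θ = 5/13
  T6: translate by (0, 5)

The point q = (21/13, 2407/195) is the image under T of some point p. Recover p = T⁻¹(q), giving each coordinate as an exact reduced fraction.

p = (-5/3, -7/5)

T1 = [1 0 0; 0 1 -6; 0 0 1]
T2·T1 = [1 0 0; 1 1 -6; 0 0 1]
T3·…·T1 = [1 0 0; 3 1 -6; 0 0 1]
T4·…·T1 = [1 0 3; 3 1 -1; 0 0 1]
T5·…·T1 = [-27/13 -5/13 -31/13; -31/13 -12/13 27/13; 0 0 1]
T6·…·T1 = [-27/13 -5/13 -31/13; -31/13 -12/13 92/13; 0 0 1]
det M = 1; M⁻¹ = [-12/13 5/13 -64/13; 31/13 -27/13 265/13; 0 0 1]
M⁻¹ · (21/13, 2407/195)ᵀ = (-5/3, -7/5)ᵀ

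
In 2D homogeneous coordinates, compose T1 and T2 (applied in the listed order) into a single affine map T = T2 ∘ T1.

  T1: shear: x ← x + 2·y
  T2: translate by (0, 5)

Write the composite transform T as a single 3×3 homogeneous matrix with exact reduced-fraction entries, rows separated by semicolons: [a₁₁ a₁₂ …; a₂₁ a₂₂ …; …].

T = [1 2 0; 0 1 5; 0 0 1]

T1 = [1 2 0; 0 1 0; 0 0 1]
T2·T1 = [1 2 0; 0 1 5; 0 0 1]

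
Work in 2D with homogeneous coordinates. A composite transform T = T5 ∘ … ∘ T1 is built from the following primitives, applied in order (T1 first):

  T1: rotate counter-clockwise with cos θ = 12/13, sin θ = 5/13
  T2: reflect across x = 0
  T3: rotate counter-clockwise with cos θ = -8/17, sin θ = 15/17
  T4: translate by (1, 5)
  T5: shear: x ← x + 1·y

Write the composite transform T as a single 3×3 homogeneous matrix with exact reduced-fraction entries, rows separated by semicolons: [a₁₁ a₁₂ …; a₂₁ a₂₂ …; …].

T = [-199/221 -241/221 6; -220/221 -21/221 5; 0 0 1]

T1 = [12/13 -5/13 0; 5/13 12/13 0; 0 0 1]
T2·T1 = [-12/13 5/13 0; 5/13 12/13 0; 0 0 1]
T3·…·T1 = [21/221 -220/221 0; -220/221 -21/221 0; 0 0 1]
T4·…·T1 = [21/221 -220/221 1; -220/221 -21/221 5; 0 0 1]
T5·…·T1 = [-199/221 -241/221 6; -220/221 -21/221 5; 0 0 1]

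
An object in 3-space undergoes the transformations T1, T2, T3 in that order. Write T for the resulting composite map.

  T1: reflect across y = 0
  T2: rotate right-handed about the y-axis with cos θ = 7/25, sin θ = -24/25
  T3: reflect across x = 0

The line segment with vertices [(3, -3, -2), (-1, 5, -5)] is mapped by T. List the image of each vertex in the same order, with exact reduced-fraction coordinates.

T1 reflect across y = 0: (3, -3, -2) → (3, 3, -2); (-1, 5, -5) → (-1, -5, -5)
T2 rotate right-handed about the y-axis with cos θ = 7/25, sin θ = -24/25: (3, 3, -2) → (69/25, 3, 58/25); (-1, -5, -5) → (113/25, -5, -59/25)
T3 reflect across x = 0: (69/25, 3, 58/25) → (-69/25, 3, 58/25); (113/25, -5, -59/25) → (-113/25, -5, -59/25)

image vertices: (-69/25, 3, 58/25), (-113/25, -5, -59/25)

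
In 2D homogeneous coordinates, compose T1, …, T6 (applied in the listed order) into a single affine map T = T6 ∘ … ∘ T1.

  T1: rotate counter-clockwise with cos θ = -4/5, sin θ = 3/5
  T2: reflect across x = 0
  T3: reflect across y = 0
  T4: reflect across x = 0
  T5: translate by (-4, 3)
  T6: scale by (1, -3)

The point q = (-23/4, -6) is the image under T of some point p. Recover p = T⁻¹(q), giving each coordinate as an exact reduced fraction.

T1 = [-4/5 -3/5 0; 3/5 -4/5 0; 0 0 1]
T2·T1 = [4/5 3/5 0; 3/5 -4/5 0; 0 0 1]
T3·…·T1 = [4/5 3/5 0; -3/5 4/5 0; 0 0 1]
T4·…·T1 = [-4/5 -3/5 0; -3/5 4/5 0; 0 0 1]
T5·…·T1 = [-4/5 -3/5 -4; -3/5 4/5 3; 0 0 1]
T6·…·T1 = [-4/5 -3/5 -4; 9/5 -12/5 -9; 0 0 1]
det M = 3; M⁻¹ = [-4/5 1/5 -7/5; -3/5 -4/15 -24/5; 0 0 1]
M⁻¹ · (-23/4, -6)ᵀ = (2, 1/4)ᵀ

p = (2, 1/4)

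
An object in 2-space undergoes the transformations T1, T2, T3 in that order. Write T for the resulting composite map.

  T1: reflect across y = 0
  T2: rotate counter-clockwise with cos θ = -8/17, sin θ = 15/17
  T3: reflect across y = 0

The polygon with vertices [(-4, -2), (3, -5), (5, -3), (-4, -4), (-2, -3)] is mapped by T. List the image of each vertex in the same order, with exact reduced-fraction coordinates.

image vertices: (2/17, 76/17), (-99/17, -5/17), (-5, -3), (-28/17, 92/17), (-29/17, 54/17)

T1 reflect across y = 0: (-4, -2) → (-4, 2); (3, -5) → (3, 5); (5, -3) → (5, 3); (-4, -4) → (-4, 4); (-2, -3) → (-2, 3)
T2 rotate counter-clockwise with cos θ = -8/17, sin θ = 15/17: (-4, 2) → (2/17, -76/17); (3, 5) → (-99/17, 5/17); (5, 3) → (-5, 3); (-4, 4) → (-28/17, -92/17); (-2, 3) → (-29/17, -54/17)
T3 reflect across y = 0: (2/17, -76/17) → (2/17, 76/17); (-99/17, 5/17) → (-99/17, -5/17); (-5, 3) → (-5, -3); (-28/17, -92/17) → (-28/17, 92/17); (-29/17, -54/17) → (-29/17, 54/17)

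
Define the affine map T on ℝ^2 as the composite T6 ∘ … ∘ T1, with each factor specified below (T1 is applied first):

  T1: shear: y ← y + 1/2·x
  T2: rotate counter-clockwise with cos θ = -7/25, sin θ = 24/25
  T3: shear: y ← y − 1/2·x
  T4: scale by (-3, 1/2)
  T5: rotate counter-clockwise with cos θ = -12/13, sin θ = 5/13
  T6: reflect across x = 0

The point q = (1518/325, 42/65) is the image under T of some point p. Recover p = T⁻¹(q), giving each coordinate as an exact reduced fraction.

T1 = [1 0 0; 1/2 1 0; 0 0 1]
T2·T1 = [-19/25 -24/25 0; 41/50 -7/25 0; 0 0 1]
T3·…·T1 = [-19/25 -24/25 0; 6/5 1/5 0; 0 0 1]
T4·…·T1 = [57/25 72/25 0; 3/5 1/10 0; 0 0 1]
T5·…·T1 = [-759/325 -1753/650 0; 21/65 66/65 0; 0 0 1]
T6·…·T1 = [759/325 1753/650 0; 21/65 66/65 0; 0 0 1]
det M = 3/2; M⁻¹ = [44/65 -1753/975 0; -14/65 506/325 0; 0 0 1]
M⁻¹ · (1518/325, 42/65)ᵀ = (2, 0)ᵀ

p = (2, 0)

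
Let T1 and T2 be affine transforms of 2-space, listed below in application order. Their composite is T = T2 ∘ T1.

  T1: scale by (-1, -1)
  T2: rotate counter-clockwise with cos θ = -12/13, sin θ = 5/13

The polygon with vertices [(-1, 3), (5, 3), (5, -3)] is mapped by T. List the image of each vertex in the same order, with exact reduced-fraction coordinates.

T1 scale by (-1, -1): (-1, 3) → (1, -3); (5, 3) → (-5, -3); (5, -3) → (-5, 3)
T2 rotate counter-clockwise with cos θ = -12/13, sin θ = 5/13: (1, -3) → (3/13, 41/13); (-5, -3) → (75/13, 11/13); (-5, 3) → (45/13, -61/13)

image vertices: (3/13, 41/13), (75/13, 11/13), (45/13, -61/13)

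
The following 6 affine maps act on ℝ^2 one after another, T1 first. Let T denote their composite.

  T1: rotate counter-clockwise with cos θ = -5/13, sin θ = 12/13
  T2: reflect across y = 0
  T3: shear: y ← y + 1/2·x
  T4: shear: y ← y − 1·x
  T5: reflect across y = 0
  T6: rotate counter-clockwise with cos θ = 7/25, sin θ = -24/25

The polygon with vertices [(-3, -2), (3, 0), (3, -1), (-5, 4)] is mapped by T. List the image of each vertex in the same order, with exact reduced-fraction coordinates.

T1 rotate counter-clockwise with cos θ = -5/13, sin θ = 12/13: (-3, -2) → (3, -2); (3, 0) → (-15/13, 36/13); (3, -1) → (-3/13, 41/13); (-5, 4) → (-23/13, -80/13)
T2 reflect across y = 0: (3, -2) → (3, 2); (-15/13, 36/13) → (-15/13, -36/13); (-3/13, 41/13) → (-3/13, -41/13); (-23/13, -80/13) → (-23/13, 80/13)
T3 shear: y ← y + 1/2·x: (3, 2) → (3, 7/2); (-15/13, -36/13) → (-15/13, -87/26); (-3/13, -41/13) → (-3/13, -85/26); (-23/13, 80/13) → (-23/13, 137/26)
T4 shear: y ← y − 1·x: (3, 7/2) → (3, 1/2); (-15/13, -87/26) → (-15/13, -57/26); (-3/13, -85/26) → (-3/13, -79/26); (-23/13, 137/26) → (-23/13, 183/26)
T5 reflect across y = 0: (3, 1/2) → (3, -1/2); (-15/13, -57/26) → (-15/13, 57/26); (-3/13, -79/26) → (-3/13, 79/26); (-23/13, 183/26) → (-23/13, -183/26)
T6 rotate counter-clockwise with cos θ = 7/25, sin θ = -24/25: (3, -1/2) → (9/25, -151/50); (-15/13, 57/26) → (579/325, 1119/650); (-3/13, 79/26) → (927/325, 697/650); (-23/13, -183/26) → (-2357/325, -177/650)

image vertices: (9/25, -151/50), (579/325, 1119/650), (927/325, 697/650), (-2357/325, -177/650)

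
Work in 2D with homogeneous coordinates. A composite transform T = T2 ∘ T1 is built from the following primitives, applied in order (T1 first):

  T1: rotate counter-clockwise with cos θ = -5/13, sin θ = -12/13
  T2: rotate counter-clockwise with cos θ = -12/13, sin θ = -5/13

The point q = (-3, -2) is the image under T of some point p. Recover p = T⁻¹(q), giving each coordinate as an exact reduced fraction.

T1 = [-5/13 12/13 0; -12/13 -5/13 0; 0 0 1]
T2·T1 = [0 -1 0; 1 0 0; 0 0 1]
det M = 1; M⁻¹ = [0 1 0; -1 0 0; 0 0 1]
M⁻¹ · (-3, -2)ᵀ = (-2, 3)ᵀ

p = (-2, 3)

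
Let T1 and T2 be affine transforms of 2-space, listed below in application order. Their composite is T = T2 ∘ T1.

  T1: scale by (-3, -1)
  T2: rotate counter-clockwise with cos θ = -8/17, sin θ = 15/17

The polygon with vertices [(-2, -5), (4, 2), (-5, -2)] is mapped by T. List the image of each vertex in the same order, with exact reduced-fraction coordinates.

T1 scale by (-3, -1): (-2, -5) → (6, 5); (4, 2) → (-12, -2); (-5, -2) → (15, 2)
T2 rotate counter-clockwise with cos θ = -8/17, sin θ = 15/17: (6, 5) → (-123/17, 50/17); (-12, -2) → (126/17, -164/17); (15, 2) → (-150/17, 209/17)

image vertices: (-123/17, 50/17), (126/17, -164/17), (-150/17, 209/17)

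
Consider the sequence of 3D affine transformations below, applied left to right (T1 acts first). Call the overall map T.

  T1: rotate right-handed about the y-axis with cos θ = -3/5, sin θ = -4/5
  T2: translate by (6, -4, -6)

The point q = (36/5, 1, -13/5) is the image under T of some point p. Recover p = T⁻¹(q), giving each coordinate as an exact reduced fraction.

T1 = [-3/5 0 -4/5 0; 0 1 0 0; 4/5 0 -3/5 0; 0 0 0 1]
T2·T1 = [-3/5 0 -4/5 6; 0 1 0 -4; 4/5 0 -3/5 -6; 0 0 0 1]
det M = 1; M⁻¹ = [-3/5 0 4/5 42/5; 0 1 0 4; -4/5 0 -3/5 6/5; 0 0 0 1]
M⁻¹ · (36/5, 1, -13/5)ᵀ = (2, 5, -3)ᵀ

p = (2, 5, -3)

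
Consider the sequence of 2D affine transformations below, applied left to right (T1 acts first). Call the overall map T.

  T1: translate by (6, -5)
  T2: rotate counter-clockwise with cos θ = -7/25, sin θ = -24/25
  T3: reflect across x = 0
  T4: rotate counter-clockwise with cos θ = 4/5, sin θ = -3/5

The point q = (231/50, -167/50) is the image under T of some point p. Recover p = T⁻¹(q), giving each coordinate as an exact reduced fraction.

p = (-9/2, -1/2)

T1 = [1 0 6; 0 1 -5; 0 0 1]
T2·T1 = [-7/25 24/25 -162/25; -24/25 -7/25 -109/25; 0 0 1]
T3·…·T1 = [7/25 -24/25 162/25; -24/25 -7/25 -109/25; 0 0 1]
T4·…·T1 = [-44/125 -117/125 321/125; -117/125 44/125 -922/125; 0 0 1]
det M = -1; M⁻¹ = [-44/125 -117/125 -6; -117/125 44/125 5; 0 0 1]
M⁻¹ · (231/50, -167/50)ᵀ = (-9/2, -1/2)ᵀ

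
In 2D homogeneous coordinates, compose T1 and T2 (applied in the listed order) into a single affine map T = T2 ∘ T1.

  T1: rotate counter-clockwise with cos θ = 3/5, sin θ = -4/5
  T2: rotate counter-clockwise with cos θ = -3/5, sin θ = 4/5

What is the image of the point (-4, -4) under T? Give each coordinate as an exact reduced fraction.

T(p) = (68/25, -124/25)

T1 rotate counter-clockwise with cos θ = 3/5, sin θ = -4/5: (-4, -4) → (-28/5, 4/5)
T2 rotate counter-clockwise with cos θ = -3/5, sin θ = 4/5: (-28/5, 4/5) → (68/25, -124/25)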